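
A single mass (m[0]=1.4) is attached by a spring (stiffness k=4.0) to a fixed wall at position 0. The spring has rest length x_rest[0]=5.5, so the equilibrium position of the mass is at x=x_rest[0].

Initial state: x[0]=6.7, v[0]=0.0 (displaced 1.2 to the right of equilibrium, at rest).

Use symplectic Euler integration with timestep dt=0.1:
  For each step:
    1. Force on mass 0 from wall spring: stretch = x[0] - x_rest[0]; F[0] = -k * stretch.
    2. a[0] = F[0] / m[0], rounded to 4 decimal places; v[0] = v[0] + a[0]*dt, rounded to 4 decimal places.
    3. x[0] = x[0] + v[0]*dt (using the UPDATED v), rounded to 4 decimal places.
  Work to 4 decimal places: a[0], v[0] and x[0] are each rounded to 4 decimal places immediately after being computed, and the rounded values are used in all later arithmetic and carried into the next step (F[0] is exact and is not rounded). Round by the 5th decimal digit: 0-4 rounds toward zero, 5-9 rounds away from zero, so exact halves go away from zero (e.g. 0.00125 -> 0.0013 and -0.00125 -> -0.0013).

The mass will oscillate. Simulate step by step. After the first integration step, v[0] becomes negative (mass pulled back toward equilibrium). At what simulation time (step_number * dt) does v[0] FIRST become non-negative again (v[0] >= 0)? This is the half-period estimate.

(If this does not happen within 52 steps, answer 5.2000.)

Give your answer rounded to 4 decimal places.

Answer: 1.9000

Derivation:
Step 0: x=[6.7000] v=[0.0000]
Step 1: x=[6.6657] v=[-0.3429]
Step 2: x=[6.5981] v=[-0.6760]
Step 3: x=[6.4991] v=[-0.9897]
Step 4: x=[6.3716] v=[-1.2752]
Step 5: x=[6.2192] v=[-1.5242]
Step 6: x=[6.0462] v=[-1.7297]
Step 7: x=[5.8576] v=[-1.8858]
Step 8: x=[5.6588] v=[-1.9880]
Step 9: x=[5.4555] v=[-2.0334]
Step 10: x=[5.2534] v=[-2.0207]
Step 11: x=[5.0584] v=[-1.9502]
Step 12: x=[4.8760] v=[-1.8240]
Step 13: x=[4.7114] v=[-1.6457]
Step 14: x=[4.5694] v=[-1.4204]
Step 15: x=[4.4540] v=[-1.1545]
Step 16: x=[4.3684] v=[-0.8556]
Step 17: x=[4.3152] v=[-0.5323]
Step 18: x=[4.2958] v=[-0.1938]
Step 19: x=[4.3108] v=[0.1503]
First v>=0 after going negative at step 19, time=1.9000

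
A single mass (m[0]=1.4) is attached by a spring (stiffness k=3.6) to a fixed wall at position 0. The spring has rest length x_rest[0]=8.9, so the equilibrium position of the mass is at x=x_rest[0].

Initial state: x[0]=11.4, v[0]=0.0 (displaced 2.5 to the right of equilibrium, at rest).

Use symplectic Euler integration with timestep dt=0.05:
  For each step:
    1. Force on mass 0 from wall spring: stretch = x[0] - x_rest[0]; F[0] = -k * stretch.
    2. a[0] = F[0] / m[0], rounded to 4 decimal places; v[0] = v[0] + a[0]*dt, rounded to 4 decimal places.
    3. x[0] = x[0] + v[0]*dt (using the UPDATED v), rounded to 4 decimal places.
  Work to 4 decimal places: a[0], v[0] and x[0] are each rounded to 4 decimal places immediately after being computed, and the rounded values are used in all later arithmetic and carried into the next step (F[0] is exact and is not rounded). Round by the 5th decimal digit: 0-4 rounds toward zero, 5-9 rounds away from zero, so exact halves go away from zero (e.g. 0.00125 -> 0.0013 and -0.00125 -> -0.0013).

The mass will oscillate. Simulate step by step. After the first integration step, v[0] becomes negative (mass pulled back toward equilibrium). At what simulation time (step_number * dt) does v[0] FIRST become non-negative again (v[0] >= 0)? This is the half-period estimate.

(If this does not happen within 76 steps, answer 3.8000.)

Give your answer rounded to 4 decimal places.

Step 0: x=[11.4000] v=[0.0000]
Step 1: x=[11.3839] v=[-0.3214]
Step 2: x=[11.3519] v=[-0.6408]
Step 3: x=[11.3041] v=[-0.9560]
Step 4: x=[11.2408] v=[-1.2651]
Step 5: x=[11.1625] v=[-1.5661]
Step 6: x=[11.0697] v=[-1.8570]
Step 7: x=[10.9629] v=[-2.1360]
Step 8: x=[10.8428] v=[-2.4012]
Step 9: x=[10.7103] v=[-2.6510]
Step 10: x=[10.5661] v=[-2.8838]
Step 11: x=[10.4112] v=[-3.0980]
Step 12: x=[10.2466] v=[-3.2923]
Step 13: x=[10.0733] v=[-3.4654]
Step 14: x=[9.8925] v=[-3.6163]
Step 15: x=[9.7053] v=[-3.7439]
Step 16: x=[9.5129] v=[-3.8474]
Step 17: x=[9.3166] v=[-3.9262]
Step 18: x=[9.1176] v=[-3.9798]
Step 19: x=[8.9172] v=[-4.0078]
Step 20: x=[8.7167] v=[-4.0100]
Step 21: x=[8.5174] v=[-3.9864]
Step 22: x=[8.3205] v=[-3.9372]
Step 23: x=[8.1274] v=[-3.8627]
Step 24: x=[7.9392] v=[-3.7634]
Step 25: x=[7.7572] v=[-3.6399]
Step 26: x=[7.5826] v=[-3.4930]
Step 27: x=[7.4164] v=[-3.3236]
Step 28: x=[7.2598] v=[-3.1329]
Step 29: x=[7.1137] v=[-2.9220]
Step 30: x=[6.9791] v=[-2.6923]
Step 31: x=[6.8568] v=[-2.4453]
Step 32: x=[6.7477] v=[-2.1826]
Step 33: x=[6.6524] v=[-1.9059]
Step 34: x=[6.5716] v=[-1.6169]
Step 35: x=[6.5057] v=[-1.3175]
Step 36: x=[6.4552] v=[-1.0097]
Step 37: x=[6.4204] v=[-0.6954]
Step 38: x=[6.4016] v=[-0.3766]
Step 39: x=[6.3988] v=[-0.0554]
Step 40: x=[6.4121] v=[0.2662]
First v>=0 after going negative at step 40, time=2.0000

Answer: 2.0000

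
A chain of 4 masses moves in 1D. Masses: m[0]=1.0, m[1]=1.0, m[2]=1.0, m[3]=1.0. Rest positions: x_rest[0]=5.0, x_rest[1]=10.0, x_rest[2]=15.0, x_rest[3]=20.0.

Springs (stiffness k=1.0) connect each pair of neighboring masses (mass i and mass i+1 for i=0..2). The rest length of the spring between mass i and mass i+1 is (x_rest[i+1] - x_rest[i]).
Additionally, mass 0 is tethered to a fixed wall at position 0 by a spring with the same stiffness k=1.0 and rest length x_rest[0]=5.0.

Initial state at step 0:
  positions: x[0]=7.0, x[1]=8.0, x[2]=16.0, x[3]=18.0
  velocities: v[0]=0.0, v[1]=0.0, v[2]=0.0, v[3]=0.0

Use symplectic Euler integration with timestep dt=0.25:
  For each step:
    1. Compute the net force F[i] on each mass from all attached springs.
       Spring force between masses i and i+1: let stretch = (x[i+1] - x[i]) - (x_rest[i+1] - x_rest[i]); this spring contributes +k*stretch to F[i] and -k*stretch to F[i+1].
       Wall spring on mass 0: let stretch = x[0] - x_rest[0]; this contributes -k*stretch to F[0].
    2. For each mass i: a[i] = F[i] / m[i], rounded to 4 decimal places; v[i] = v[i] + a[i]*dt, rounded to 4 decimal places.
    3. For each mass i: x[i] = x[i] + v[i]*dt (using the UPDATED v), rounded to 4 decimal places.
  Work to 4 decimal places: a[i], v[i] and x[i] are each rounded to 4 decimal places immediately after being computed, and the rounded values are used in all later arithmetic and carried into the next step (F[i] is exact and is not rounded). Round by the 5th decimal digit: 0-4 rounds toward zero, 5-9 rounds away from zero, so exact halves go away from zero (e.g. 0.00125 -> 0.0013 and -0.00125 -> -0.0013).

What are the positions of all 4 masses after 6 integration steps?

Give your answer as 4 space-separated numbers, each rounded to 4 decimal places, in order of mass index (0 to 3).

Answer: 3.1517 11.7715 12.7039 20.0410

Derivation:
Step 0: x=[7.0000 8.0000 16.0000 18.0000] v=[0.0000 0.0000 0.0000 0.0000]
Step 1: x=[6.6250 8.4375 15.6250 18.1875] v=[-1.5000 1.7500 -1.5000 0.7500]
Step 2: x=[5.9492 9.2110 14.9609 18.5274] v=[-2.7031 3.0938 -2.6563 1.3594]
Step 3: x=[5.1055 10.1400 14.1604 18.9569] v=[-3.3750 3.7158 -3.2022 1.7178]
Step 4: x=[4.2573 11.0056 13.4084 19.3991] v=[-3.3928 3.4623 -3.0082 1.7687]
Step 5: x=[3.5648 11.5996 12.8806 19.7794] v=[-2.7701 2.3759 -2.1112 1.5210]
Step 6: x=[3.1517 11.7715 12.7039 20.0410] v=[-1.6526 0.6875 -0.7068 1.0463]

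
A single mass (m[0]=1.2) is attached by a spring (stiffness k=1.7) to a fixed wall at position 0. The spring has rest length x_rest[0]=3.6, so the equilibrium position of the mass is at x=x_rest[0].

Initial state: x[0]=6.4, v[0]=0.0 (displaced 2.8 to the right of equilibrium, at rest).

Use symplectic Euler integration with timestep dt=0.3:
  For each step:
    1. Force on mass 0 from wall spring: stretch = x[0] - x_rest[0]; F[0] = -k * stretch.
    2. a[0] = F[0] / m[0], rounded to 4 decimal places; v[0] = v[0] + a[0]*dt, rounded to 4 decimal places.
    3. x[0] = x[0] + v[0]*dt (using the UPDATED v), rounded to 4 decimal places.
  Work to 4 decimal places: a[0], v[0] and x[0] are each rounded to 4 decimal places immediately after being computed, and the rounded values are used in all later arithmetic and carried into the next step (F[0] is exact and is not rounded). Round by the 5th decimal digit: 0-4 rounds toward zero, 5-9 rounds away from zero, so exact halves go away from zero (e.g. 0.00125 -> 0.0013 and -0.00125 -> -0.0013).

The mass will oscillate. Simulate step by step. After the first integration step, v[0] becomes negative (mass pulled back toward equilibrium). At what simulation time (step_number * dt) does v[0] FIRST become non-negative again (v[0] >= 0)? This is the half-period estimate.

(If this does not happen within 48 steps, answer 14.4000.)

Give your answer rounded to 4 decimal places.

Step 0: x=[6.4000] v=[0.0000]
Step 1: x=[6.0430] v=[-1.1900]
Step 2: x=[5.3745] v=[-2.2283]
Step 3: x=[4.4798] v=[-2.9825]
Step 4: x=[3.4729] v=[-3.3564]
Step 5: x=[2.4822] v=[-3.3024]
Step 6: x=[1.6340] v=[-2.8273]
Step 7: x=[1.0365] v=[-1.9917]
Step 8: x=[0.7658] v=[-0.9022]
Step 9: x=[0.8565] v=[0.3023]
First v>=0 after going negative at step 9, time=2.7000

Answer: 2.7000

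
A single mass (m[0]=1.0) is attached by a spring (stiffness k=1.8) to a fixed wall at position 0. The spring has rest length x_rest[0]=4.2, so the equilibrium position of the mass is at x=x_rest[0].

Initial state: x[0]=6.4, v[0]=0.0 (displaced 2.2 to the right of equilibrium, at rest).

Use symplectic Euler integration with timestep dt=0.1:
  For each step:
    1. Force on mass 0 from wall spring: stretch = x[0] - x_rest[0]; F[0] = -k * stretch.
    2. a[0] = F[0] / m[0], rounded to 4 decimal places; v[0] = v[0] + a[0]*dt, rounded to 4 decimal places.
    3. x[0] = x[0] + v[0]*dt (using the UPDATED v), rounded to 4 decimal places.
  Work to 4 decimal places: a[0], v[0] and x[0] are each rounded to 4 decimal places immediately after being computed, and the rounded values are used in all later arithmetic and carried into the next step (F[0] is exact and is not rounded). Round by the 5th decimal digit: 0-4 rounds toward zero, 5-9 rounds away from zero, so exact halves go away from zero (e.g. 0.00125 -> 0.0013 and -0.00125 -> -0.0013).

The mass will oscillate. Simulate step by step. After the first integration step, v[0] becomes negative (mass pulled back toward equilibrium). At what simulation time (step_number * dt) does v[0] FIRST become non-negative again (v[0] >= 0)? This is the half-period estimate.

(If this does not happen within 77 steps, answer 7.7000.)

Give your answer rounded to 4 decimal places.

Answer: 2.4000

Derivation:
Step 0: x=[6.4000] v=[0.0000]
Step 1: x=[6.3604] v=[-0.3960]
Step 2: x=[6.2819] v=[-0.7849]
Step 3: x=[6.1659] v=[-1.1596]
Step 4: x=[6.0146] v=[-1.5135]
Step 5: x=[5.8306] v=[-1.8401]
Step 6: x=[5.6172] v=[-2.1336]
Step 7: x=[5.3783] v=[-2.3887]
Step 8: x=[5.1182] v=[-2.6008]
Step 9: x=[4.8416] v=[-2.7661]
Step 10: x=[4.5534] v=[-2.8816]
Step 11: x=[4.2589] v=[-2.9452]
Step 12: x=[3.9633] v=[-2.9558]
Step 13: x=[3.6720] v=[-2.9132]
Step 14: x=[3.3902] v=[-2.8182]
Step 15: x=[3.1230] v=[-2.6724]
Step 16: x=[2.8752] v=[-2.4785]
Step 17: x=[2.6512] v=[-2.2400]
Step 18: x=[2.4551] v=[-1.9612]
Step 19: x=[2.2904] v=[-1.6471]
Step 20: x=[2.1601] v=[-1.3034]
Step 21: x=[2.0665] v=[-0.9362]
Step 22: x=[2.0113] v=[-0.5522]
Step 23: x=[1.9955] v=[-0.1582]
Step 24: x=[2.0194] v=[0.2386]
First v>=0 after going negative at step 24, time=2.4000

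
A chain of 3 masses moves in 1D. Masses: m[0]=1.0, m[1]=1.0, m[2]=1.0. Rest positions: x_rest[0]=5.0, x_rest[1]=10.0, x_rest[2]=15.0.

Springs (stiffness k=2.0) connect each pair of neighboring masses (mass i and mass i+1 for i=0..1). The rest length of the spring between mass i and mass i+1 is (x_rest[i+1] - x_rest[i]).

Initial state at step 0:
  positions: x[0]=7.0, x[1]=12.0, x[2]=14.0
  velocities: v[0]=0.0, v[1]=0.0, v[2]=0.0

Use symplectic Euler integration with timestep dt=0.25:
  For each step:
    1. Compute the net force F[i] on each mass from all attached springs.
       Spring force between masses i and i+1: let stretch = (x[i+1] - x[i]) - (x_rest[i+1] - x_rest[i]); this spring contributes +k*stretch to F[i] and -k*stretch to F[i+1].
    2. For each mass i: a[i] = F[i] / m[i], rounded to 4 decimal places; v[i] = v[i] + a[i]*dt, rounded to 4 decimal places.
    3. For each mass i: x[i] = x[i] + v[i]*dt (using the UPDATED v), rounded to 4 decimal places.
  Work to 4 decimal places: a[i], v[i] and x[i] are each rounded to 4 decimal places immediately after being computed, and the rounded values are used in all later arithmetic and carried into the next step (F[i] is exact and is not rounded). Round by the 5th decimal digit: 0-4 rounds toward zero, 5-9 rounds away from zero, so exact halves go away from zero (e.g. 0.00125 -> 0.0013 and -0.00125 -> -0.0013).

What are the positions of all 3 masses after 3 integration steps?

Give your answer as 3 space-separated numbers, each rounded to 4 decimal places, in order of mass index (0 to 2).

Answer: 6.7890 10.4004 15.8106

Derivation:
Step 0: x=[7.0000 12.0000 14.0000] v=[0.0000 0.0000 0.0000]
Step 1: x=[7.0000 11.6250 14.3750] v=[0.0000 -1.5000 1.5000]
Step 2: x=[6.9531 11.0156 15.0313] v=[-0.1875 -2.4375 2.6250]
Step 3: x=[6.7890 10.4004 15.8106] v=[-0.6563 -2.4609 3.1172]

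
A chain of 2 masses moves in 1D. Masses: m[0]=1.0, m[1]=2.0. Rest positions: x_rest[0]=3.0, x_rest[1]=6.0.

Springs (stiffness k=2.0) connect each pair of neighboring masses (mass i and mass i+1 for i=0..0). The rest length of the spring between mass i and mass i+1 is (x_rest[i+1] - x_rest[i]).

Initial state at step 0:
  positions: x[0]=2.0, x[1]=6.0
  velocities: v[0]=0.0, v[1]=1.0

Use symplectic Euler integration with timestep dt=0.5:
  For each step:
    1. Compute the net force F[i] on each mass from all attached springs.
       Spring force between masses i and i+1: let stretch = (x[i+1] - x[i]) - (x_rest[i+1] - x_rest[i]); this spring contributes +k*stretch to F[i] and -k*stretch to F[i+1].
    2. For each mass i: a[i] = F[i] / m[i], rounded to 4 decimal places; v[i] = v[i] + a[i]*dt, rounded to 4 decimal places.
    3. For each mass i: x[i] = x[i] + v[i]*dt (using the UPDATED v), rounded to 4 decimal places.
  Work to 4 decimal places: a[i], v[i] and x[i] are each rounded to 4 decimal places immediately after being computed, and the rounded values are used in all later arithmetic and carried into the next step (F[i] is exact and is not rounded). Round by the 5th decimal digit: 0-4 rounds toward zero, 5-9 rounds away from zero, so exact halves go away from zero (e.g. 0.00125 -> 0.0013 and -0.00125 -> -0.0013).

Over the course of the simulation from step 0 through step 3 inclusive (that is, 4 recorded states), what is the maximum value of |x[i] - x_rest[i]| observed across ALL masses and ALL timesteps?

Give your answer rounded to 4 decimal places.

Step 0: x=[2.0000 6.0000] v=[0.0000 1.0000]
Step 1: x=[2.5000 6.2500] v=[1.0000 0.5000]
Step 2: x=[3.3750 6.3125] v=[1.7500 0.1250]
Step 3: x=[4.2188 6.3907] v=[1.6875 0.1563]
Max displacement = 1.2188

Answer: 1.2188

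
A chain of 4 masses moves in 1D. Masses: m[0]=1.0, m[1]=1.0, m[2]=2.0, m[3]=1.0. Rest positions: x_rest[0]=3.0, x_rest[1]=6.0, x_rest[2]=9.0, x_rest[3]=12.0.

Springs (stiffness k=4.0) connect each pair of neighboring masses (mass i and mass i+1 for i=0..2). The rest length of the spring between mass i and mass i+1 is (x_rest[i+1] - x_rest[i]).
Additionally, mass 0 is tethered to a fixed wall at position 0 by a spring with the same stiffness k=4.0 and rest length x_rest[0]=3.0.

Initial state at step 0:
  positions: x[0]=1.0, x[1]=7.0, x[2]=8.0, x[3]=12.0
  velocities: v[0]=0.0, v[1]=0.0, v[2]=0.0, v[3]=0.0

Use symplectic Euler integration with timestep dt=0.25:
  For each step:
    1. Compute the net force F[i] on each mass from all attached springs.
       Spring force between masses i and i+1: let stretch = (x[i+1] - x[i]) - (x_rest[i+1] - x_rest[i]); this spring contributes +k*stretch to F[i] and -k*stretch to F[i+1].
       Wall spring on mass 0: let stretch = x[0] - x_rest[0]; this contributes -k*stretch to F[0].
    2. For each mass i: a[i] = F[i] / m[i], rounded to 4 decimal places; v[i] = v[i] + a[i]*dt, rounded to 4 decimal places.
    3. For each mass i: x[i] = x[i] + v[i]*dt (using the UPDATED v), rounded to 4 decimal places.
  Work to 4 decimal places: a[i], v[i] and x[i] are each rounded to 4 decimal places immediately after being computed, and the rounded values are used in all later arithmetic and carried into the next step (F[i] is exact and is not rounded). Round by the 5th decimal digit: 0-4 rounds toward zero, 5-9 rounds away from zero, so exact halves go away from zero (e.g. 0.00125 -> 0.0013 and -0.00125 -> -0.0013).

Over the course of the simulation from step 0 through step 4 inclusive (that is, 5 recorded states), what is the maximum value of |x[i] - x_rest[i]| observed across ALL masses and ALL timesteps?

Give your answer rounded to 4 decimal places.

Answer: 2.1640

Derivation:
Step 0: x=[1.0000 7.0000 8.0000 12.0000] v=[0.0000 0.0000 0.0000 0.0000]
Step 1: x=[2.2500 5.7500 8.3750 11.7500] v=[5.0000 -5.0000 1.5000 -1.0000]
Step 2: x=[3.8125 4.2813 8.8438 11.4063] v=[6.2500 -5.8750 1.8750 -1.3750]
Step 3: x=[4.5391 3.8360 9.0626 11.1719] v=[2.9063 -1.7813 0.8750 -0.9375]
Step 4: x=[3.9551 4.8731 8.8917 11.1602] v=[-2.3359 4.1484 -0.6837 -0.0468]
Max displacement = 2.1640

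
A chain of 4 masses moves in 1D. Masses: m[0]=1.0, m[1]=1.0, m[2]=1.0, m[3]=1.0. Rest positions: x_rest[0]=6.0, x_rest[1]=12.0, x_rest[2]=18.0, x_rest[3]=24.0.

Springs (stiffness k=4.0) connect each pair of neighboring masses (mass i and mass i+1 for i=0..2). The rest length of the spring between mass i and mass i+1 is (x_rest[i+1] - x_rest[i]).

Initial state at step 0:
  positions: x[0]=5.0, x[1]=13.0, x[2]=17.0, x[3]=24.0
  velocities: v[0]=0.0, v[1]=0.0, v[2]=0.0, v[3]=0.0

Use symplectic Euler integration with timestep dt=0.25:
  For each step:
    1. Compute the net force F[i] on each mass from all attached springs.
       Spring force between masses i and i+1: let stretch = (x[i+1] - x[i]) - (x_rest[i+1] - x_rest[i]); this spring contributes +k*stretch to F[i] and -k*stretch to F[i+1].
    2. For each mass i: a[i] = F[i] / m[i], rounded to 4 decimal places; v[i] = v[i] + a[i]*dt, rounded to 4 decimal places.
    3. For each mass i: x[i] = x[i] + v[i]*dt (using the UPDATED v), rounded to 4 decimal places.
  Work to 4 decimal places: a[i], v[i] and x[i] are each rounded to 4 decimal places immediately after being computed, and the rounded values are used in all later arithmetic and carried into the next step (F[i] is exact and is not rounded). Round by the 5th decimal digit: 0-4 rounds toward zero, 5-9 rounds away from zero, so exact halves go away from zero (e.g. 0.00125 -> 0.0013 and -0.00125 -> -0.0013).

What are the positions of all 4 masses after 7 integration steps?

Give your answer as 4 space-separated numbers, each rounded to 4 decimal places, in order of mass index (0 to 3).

Step 0: x=[5.0000 13.0000 17.0000 24.0000] v=[0.0000 0.0000 0.0000 0.0000]
Step 1: x=[5.5000 12.0000 17.7500 23.7500] v=[2.0000 -4.0000 3.0000 -1.0000]
Step 2: x=[6.1250 10.8125 18.5625 23.5000] v=[2.5000 -4.7500 3.2500 -1.0000]
Step 3: x=[6.4219 10.3906 18.6719 23.5156] v=[1.1875 -1.6875 0.4375 0.0625]
Step 4: x=[6.2110 11.0469 17.9219 23.8203] v=[-0.8438 2.6251 -3.0001 1.2188]
Step 5: x=[5.7090 12.2130 16.9277 24.1504] v=[-2.0079 4.6642 -3.9767 1.3204]
Step 6: x=[5.3330 12.9317 16.5605 24.1748] v=[-1.5039 2.8749 -1.4687 0.0977]
Step 7: x=[5.3567 12.6580 17.1897 23.7957] v=[0.0948 -1.0950 2.5168 -1.5166]

Answer: 5.3567 12.6580 17.1897 23.7957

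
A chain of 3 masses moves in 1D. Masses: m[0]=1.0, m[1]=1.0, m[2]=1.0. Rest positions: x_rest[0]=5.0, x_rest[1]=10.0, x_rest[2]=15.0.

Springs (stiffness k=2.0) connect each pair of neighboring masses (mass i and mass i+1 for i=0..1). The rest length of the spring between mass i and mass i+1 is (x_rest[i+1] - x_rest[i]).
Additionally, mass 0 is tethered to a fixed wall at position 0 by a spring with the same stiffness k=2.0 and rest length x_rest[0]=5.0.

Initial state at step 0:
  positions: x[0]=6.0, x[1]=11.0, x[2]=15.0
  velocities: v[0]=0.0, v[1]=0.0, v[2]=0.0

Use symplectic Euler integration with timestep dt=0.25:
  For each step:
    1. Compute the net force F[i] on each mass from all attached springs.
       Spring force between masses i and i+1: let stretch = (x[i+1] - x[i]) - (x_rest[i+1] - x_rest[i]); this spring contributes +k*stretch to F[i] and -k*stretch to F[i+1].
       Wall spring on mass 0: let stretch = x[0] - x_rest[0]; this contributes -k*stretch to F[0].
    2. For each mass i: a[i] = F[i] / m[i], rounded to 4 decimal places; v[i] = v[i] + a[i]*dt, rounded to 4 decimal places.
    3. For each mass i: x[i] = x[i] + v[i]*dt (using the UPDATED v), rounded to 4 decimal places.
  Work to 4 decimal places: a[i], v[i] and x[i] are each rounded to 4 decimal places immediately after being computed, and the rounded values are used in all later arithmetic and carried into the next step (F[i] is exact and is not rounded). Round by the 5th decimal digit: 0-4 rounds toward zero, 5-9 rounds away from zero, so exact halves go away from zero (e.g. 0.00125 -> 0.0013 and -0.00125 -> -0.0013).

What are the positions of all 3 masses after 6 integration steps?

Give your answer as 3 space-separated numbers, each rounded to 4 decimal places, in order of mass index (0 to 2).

Step 0: x=[6.0000 11.0000 15.0000] v=[0.0000 0.0000 0.0000]
Step 1: x=[5.8750 10.8750 15.1250] v=[-0.5000 -0.5000 0.5000]
Step 2: x=[5.6406 10.6563 15.3438] v=[-0.9375 -0.8750 0.8750]
Step 3: x=[5.3281 10.3965 15.6016] v=[-1.2500 -1.0391 1.0313]
Step 4: x=[4.9831 10.1538 15.8338] v=[-1.3799 -0.9708 0.9288]
Step 5: x=[4.6616 9.9748 15.9810] v=[-1.2861 -0.7162 0.5888]
Step 6: x=[4.4215 9.8824 16.0024] v=[-0.9603 -0.3697 0.0857]

Answer: 4.4215 9.8824 16.0024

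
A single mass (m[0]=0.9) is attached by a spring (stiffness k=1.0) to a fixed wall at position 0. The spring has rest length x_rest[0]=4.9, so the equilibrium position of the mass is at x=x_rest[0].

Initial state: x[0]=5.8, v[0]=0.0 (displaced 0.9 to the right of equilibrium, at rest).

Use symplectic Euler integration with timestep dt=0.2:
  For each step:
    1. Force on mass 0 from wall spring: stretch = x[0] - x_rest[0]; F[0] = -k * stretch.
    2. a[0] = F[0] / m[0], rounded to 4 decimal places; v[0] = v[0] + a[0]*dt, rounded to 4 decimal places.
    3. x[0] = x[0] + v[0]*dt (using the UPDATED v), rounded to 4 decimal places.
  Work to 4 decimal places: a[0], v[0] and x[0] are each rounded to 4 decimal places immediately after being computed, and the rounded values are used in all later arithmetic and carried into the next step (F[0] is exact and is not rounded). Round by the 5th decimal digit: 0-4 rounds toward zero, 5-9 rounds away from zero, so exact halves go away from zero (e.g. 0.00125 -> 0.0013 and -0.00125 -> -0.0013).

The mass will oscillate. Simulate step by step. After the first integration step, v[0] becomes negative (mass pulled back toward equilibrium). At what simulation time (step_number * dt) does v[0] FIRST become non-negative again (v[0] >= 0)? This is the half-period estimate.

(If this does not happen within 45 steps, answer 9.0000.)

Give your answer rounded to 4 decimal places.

Answer: 3.0000

Derivation:
Step 0: x=[5.8000] v=[0.0000]
Step 1: x=[5.7600] v=[-0.2000]
Step 2: x=[5.6818] v=[-0.3911]
Step 3: x=[5.5688] v=[-0.5648]
Step 4: x=[5.4261] v=[-0.7134]
Step 5: x=[5.2600] v=[-0.8303]
Step 6: x=[5.0779] v=[-0.9103]
Step 7: x=[4.8879] v=[-0.9498]
Step 8: x=[4.6985] v=[-0.9471]
Step 9: x=[4.5180] v=[-0.9023]
Step 10: x=[4.3545] v=[-0.8174]
Step 11: x=[4.2153] v=[-0.6962]
Step 12: x=[4.1065] v=[-0.5440]
Step 13: x=[4.0330] v=[-0.3677]
Step 14: x=[3.9980] v=[-0.1750]
Step 15: x=[4.0031] v=[0.0254]
First v>=0 after going negative at step 15, time=3.0000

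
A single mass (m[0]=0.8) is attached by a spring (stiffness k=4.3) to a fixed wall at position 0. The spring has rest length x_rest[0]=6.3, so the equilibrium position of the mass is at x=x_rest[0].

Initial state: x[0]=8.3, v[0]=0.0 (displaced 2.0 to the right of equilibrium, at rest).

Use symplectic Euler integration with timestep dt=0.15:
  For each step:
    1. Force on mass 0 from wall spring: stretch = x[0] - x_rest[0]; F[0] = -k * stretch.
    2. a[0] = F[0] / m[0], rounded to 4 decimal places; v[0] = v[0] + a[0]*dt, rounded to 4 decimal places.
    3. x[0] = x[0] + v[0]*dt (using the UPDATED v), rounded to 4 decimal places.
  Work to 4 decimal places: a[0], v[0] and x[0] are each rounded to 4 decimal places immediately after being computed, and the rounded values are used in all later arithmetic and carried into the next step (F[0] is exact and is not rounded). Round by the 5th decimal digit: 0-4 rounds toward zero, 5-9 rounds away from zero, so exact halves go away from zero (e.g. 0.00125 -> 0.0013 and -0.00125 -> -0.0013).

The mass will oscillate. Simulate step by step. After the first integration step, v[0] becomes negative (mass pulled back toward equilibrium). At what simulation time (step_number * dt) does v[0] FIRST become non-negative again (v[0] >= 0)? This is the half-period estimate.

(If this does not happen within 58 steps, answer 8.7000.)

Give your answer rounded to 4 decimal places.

Answer: 1.3500

Derivation:
Step 0: x=[8.3000] v=[0.0000]
Step 1: x=[8.0581] v=[-1.6125]
Step 2: x=[7.6036] v=[-3.0300]
Step 3: x=[6.9915] v=[-4.0810]
Step 4: x=[6.2957] v=[-4.6385]
Step 5: x=[5.6005] v=[-4.6350]
Step 6: x=[4.9899] v=[-4.0710]
Step 7: x=[4.5377] v=[-3.0147]
Step 8: x=[4.2986] v=[-1.5938]
Step 9: x=[4.3016] v=[0.0198]
First v>=0 after going negative at step 9, time=1.3500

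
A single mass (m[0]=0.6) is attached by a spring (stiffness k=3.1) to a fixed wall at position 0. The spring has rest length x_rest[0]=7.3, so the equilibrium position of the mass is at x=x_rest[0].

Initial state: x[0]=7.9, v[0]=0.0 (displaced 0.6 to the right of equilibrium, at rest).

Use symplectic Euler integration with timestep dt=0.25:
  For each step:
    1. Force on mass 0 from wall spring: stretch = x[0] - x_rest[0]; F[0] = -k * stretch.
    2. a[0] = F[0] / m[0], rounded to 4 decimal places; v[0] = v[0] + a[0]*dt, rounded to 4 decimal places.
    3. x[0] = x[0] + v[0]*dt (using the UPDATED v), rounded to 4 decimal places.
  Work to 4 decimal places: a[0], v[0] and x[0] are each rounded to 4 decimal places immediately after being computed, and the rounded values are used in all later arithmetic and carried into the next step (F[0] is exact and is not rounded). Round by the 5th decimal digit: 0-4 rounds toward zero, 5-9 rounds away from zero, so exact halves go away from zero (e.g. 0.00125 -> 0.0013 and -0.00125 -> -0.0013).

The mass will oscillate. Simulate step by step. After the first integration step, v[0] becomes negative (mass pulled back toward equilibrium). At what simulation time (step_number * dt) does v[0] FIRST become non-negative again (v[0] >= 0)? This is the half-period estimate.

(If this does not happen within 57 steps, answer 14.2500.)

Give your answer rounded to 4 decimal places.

Step 0: x=[7.9000] v=[0.0000]
Step 1: x=[7.7063] v=[-0.7750]
Step 2: x=[7.3814] v=[-1.2998]
Step 3: x=[7.0302] v=[-1.4050]
Step 4: x=[6.7661] v=[-1.0565]
Step 5: x=[6.6744] v=[-0.3669]
Step 6: x=[6.7847] v=[0.4412]
First v>=0 after going negative at step 6, time=1.5000

Answer: 1.5000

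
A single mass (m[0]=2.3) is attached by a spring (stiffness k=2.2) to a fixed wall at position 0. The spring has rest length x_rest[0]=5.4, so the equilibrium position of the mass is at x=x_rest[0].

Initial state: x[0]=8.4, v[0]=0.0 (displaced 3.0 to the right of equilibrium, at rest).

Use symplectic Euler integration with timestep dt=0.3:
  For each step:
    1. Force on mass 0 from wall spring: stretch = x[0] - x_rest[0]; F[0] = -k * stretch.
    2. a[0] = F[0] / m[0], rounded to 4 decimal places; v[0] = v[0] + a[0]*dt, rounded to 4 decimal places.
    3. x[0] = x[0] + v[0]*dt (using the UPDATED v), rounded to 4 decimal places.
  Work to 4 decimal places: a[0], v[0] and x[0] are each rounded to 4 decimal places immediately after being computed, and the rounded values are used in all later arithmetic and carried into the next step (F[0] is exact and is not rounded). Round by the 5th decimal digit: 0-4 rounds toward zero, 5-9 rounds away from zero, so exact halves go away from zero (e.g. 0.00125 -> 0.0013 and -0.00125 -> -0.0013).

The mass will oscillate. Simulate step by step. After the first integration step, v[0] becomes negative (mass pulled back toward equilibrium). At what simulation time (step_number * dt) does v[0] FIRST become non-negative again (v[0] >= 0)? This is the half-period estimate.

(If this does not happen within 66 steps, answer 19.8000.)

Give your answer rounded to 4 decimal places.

Answer: 3.3000

Derivation:
Step 0: x=[8.4000] v=[0.0000]
Step 1: x=[8.1417] v=[-0.8609]
Step 2: x=[7.6474] v=[-1.6477]
Step 3: x=[6.9596] v=[-2.2926]
Step 4: x=[6.1376] v=[-2.7401]
Step 5: x=[5.2521] v=[-2.9518]
Step 6: x=[4.3793] v=[-2.9094]
Step 7: x=[3.5944] v=[-2.6165]
Step 8: x=[2.9649] v=[-2.0984]
Step 9: x=[2.5450] v=[-1.3996]
Step 10: x=[2.3709] v=[-0.5803]
Step 11: x=[2.4576] v=[0.2889]
First v>=0 after going negative at step 11, time=3.3000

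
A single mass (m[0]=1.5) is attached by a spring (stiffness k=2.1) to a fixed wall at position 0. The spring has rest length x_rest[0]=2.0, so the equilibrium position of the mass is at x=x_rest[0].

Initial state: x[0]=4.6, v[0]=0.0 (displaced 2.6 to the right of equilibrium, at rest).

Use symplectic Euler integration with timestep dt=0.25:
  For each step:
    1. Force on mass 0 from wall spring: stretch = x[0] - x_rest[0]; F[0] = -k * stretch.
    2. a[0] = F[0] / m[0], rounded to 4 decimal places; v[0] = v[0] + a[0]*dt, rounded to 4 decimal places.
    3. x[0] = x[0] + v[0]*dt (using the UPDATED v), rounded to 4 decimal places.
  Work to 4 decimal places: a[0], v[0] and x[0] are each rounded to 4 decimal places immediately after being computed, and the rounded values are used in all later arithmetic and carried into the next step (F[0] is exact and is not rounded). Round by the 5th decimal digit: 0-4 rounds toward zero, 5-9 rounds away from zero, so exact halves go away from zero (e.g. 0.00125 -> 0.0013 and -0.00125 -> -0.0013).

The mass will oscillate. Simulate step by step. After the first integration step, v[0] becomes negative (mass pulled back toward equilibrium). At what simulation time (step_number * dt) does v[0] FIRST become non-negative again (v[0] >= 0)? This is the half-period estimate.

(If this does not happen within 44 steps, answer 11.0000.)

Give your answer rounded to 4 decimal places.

Answer: 2.7500

Derivation:
Step 0: x=[4.6000] v=[0.0000]
Step 1: x=[4.3725] v=[-0.9100]
Step 2: x=[3.9374] v=[-1.7404]
Step 3: x=[3.3328] v=[-2.4185]
Step 4: x=[2.6116] v=[-2.8850]
Step 5: x=[1.8368] v=[-3.0991]
Step 6: x=[1.0763] v=[-3.0420]
Step 7: x=[0.3966] v=[-2.7187]
Step 8: x=[-0.1428] v=[-2.1575]
Step 9: x=[-0.4947] v=[-1.4075]
Step 10: x=[-0.6283] v=[-0.5344]
Step 11: x=[-0.5319] v=[0.3855]
First v>=0 after going negative at step 11, time=2.7500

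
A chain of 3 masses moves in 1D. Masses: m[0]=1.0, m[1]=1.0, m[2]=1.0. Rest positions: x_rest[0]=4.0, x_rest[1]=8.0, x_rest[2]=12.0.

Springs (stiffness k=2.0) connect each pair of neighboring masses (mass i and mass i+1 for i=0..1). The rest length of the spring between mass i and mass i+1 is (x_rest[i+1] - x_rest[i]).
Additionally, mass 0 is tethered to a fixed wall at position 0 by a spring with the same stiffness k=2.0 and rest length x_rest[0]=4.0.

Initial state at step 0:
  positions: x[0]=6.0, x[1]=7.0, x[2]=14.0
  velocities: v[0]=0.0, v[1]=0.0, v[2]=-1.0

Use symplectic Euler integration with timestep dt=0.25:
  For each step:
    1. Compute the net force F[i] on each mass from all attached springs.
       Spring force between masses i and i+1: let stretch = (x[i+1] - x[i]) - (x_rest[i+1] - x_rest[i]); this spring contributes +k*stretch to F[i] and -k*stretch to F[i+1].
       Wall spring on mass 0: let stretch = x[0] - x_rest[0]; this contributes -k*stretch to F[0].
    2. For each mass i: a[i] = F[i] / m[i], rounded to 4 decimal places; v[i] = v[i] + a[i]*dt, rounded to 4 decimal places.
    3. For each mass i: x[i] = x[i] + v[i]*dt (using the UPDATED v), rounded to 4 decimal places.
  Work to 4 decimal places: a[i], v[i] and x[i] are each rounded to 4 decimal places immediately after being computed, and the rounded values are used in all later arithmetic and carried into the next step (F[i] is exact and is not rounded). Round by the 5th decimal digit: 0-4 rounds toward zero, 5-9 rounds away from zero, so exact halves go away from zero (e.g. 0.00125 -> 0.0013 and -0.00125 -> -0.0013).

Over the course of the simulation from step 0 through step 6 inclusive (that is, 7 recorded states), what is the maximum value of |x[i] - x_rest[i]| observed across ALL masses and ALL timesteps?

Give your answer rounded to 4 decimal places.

Answer: 2.4031

Derivation:
Step 0: x=[6.0000 7.0000 14.0000] v=[0.0000 0.0000 -1.0000]
Step 1: x=[5.3750 7.7500 13.3750] v=[-2.5000 3.0000 -2.5000]
Step 2: x=[4.3750 8.9063 12.5469] v=[-4.0000 4.6250 -3.3125]
Step 3: x=[3.3945 9.9512 11.7637] v=[-3.9219 4.1797 -3.1328]
Step 4: x=[2.8093 10.4031 11.2539] v=[-2.3408 1.8076 -2.0391]
Step 5: x=[2.8222 10.0121 11.1378] v=[0.0515 -1.5639 -0.4645]
Step 6: x=[3.3811 8.8631 11.3810] v=[2.2354 -4.5960 0.9727]
Max displacement = 2.4031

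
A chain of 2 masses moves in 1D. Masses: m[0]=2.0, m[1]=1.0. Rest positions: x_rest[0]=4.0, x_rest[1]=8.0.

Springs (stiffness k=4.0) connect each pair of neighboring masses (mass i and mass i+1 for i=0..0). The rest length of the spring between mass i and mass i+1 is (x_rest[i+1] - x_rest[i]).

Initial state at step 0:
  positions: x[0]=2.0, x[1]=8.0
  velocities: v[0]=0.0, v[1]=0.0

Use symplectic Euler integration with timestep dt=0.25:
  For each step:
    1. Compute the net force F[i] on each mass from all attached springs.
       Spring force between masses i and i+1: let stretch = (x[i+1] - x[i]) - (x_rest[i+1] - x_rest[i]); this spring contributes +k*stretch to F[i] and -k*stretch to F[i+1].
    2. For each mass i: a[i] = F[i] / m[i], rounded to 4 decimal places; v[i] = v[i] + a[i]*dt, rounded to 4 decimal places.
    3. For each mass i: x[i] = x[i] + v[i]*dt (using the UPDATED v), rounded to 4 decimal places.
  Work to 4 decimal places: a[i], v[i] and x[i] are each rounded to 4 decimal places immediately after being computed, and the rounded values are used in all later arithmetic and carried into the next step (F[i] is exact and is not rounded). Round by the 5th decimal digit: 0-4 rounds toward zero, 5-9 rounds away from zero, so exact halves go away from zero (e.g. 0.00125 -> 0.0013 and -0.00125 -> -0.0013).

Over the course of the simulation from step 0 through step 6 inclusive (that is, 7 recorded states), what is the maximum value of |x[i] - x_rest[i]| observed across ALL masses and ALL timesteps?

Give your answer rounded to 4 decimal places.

Answer: 2.6787

Derivation:
Step 0: x=[2.0000 8.0000] v=[0.0000 0.0000]
Step 1: x=[2.2500 7.5000] v=[1.0000 -2.0000]
Step 2: x=[2.6563 6.6875] v=[1.6250 -3.2500]
Step 3: x=[3.0665 5.8672] v=[1.6406 -3.2812]
Step 4: x=[3.3268 5.3467] v=[1.0410 -2.0819]
Step 5: x=[3.3396 5.3213] v=[0.0510 -0.1018]
Step 6: x=[3.1001 5.8004] v=[-0.9582 1.9165]
Max displacement = 2.6787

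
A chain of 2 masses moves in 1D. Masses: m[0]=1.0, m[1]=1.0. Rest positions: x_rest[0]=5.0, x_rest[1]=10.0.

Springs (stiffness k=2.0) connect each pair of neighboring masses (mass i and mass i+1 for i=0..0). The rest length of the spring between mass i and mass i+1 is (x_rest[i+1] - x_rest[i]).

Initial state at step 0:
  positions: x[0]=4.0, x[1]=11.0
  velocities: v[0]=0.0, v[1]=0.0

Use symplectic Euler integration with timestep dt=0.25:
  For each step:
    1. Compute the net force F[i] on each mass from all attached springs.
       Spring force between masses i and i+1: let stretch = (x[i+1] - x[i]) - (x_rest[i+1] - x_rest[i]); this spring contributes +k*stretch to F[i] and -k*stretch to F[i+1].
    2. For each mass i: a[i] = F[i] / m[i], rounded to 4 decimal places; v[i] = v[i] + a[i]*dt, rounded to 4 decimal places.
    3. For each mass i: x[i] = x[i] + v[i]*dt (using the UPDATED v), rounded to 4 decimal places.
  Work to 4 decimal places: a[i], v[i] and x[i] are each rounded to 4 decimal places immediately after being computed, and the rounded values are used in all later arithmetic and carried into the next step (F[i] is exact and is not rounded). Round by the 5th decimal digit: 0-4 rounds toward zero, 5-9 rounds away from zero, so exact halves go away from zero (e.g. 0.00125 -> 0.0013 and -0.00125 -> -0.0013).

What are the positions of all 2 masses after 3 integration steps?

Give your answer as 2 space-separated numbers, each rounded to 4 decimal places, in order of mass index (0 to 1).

Step 0: x=[4.0000 11.0000] v=[0.0000 0.0000]
Step 1: x=[4.2500 10.7500] v=[1.0000 -1.0000]
Step 2: x=[4.6875 10.3125] v=[1.7500 -1.7500]
Step 3: x=[5.2031 9.7969] v=[2.0625 -2.0625]

Answer: 5.2031 9.7969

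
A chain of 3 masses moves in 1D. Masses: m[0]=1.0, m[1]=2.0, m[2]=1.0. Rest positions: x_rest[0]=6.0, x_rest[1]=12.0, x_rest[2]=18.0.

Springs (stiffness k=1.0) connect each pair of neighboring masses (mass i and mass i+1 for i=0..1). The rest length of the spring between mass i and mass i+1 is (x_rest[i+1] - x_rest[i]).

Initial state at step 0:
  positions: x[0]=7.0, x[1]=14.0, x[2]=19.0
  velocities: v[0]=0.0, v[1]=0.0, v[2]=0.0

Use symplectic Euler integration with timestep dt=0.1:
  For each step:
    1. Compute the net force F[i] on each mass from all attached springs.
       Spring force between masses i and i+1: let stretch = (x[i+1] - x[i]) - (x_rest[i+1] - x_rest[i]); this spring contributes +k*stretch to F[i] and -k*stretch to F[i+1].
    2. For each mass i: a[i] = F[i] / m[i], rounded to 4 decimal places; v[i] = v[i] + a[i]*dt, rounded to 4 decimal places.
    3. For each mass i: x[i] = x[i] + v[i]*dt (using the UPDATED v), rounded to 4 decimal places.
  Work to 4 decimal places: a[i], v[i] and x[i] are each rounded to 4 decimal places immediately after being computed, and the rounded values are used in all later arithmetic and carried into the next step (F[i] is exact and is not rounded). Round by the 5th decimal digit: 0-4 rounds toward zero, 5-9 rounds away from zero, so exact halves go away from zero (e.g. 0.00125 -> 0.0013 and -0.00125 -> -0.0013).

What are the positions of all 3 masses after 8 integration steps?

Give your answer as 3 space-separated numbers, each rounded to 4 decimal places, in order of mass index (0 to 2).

Step 0: x=[7.0000 14.0000 19.0000] v=[0.0000 0.0000 0.0000]
Step 1: x=[7.0100 13.9900 19.0100] v=[0.1000 -0.1000 0.1000]
Step 2: x=[7.0298 13.9702 19.0298] v=[0.1980 -0.1980 0.1980]
Step 3: x=[7.0590 13.9410 19.0590] v=[0.2920 -0.2920 0.2920]
Step 4: x=[7.0970 13.9030 19.0970] v=[0.3802 -0.3802 0.3802]
Step 5: x=[7.1431 13.8569 19.1431] v=[0.4608 -0.4608 0.4608]
Step 6: x=[7.1963 13.8037 19.1963] v=[0.5322 -0.5322 0.5322]
Step 7: x=[7.2556 13.7444 19.2556] v=[0.5929 -0.5929 0.5929]
Step 8: x=[7.3198 13.6802 19.3198] v=[0.6418 -0.6418 0.6418]

Answer: 7.3198 13.6802 19.3198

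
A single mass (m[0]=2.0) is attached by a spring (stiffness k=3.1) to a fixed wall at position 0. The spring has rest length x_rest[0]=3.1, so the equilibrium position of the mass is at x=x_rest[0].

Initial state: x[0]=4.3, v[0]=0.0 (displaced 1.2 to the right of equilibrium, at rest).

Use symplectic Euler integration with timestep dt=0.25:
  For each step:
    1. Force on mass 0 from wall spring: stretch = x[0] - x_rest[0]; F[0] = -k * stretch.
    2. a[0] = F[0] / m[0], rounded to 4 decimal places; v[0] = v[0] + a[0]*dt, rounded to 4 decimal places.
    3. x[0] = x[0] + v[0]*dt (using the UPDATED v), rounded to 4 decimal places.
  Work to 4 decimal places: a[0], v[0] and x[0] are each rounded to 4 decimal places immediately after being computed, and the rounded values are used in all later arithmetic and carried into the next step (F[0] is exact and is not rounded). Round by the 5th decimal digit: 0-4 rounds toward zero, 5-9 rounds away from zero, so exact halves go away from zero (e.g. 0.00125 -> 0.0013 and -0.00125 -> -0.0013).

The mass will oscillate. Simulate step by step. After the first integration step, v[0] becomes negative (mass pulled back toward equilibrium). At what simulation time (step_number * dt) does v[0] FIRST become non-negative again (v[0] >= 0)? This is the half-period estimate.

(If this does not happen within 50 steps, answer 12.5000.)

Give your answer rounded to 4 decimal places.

Answer: 2.7500

Derivation:
Step 0: x=[4.3000] v=[0.0000]
Step 1: x=[4.1838] v=[-0.4650]
Step 2: x=[3.9626] v=[-0.8850]
Step 3: x=[3.6578] v=[-1.2193]
Step 4: x=[3.2989] v=[-1.4355]
Step 5: x=[2.9208] v=[-1.5126]
Step 6: x=[2.5600] v=[-1.4432]
Step 7: x=[2.2515] v=[-1.2340]
Step 8: x=[2.0252] v=[-0.9052]
Step 9: x=[1.9030] v=[-0.4887]
Step 10: x=[1.8968] v=[-0.0249]
Step 11: x=[2.0072] v=[0.4414]
First v>=0 after going negative at step 11, time=2.7500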